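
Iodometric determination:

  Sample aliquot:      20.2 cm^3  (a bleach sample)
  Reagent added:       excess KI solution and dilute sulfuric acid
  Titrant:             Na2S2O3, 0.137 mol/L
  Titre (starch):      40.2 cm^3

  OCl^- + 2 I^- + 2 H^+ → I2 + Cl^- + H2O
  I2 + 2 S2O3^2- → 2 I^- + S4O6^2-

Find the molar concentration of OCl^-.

0.136 mol/L

n(S2O3^2-) = 0.0402 × 0.137 = 5.51 × 10^-3 mol
n(I2) = n(S2O3^2-)/2 = 2.75 × 10^-3 mol
n(OCl^-) in the aliquot = 2.75 × 10^-3 mol (1:1 ratio)
[OCl^-] = 2.75 × 10^-3 / 0.0202 = 0.136 mol/L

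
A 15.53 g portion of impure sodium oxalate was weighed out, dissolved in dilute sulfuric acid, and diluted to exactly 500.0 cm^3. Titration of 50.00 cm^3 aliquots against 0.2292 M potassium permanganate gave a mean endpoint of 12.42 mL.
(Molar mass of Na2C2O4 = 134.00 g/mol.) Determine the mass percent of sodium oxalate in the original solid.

61.41 %

2 MnO4^- + 5 C2O4^2- + 16 H^+ → 2 Mn^2+ + 10 CO2 + 8 H2O
n(KMnO4) per titration = 0.01242 × 0.2292 = 2.847 × 10^-3 mol
From the 5:2 ratio, n(Na2C2O4) in each aliquot = 5/2 × 2.847 × 10^-3 = 7.117 × 10^-3 mol
n(Na2C2O4) in the whole flask = 7.117 × 10^-3 × 500.0/50.00 = 0.07117 mol
mass of Na2C2O4 = 0.07117 × 134.00 = 9.536 g
% Na2C2O4 = 9.536 / 15.53 × 100 = 61.41 %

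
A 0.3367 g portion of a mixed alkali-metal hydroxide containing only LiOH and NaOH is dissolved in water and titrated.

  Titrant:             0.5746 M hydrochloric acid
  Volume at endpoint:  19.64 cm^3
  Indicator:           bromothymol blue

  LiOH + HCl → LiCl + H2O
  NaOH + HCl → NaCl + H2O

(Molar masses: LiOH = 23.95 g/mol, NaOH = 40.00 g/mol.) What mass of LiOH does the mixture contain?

0.1712 g

n(HCl) = 0.01964 × 0.5746 = 0.01129 mol
Let x = n(LiOH), y = n(NaOH).
Titrant: 1x + 1y = 0.01129;  mass: 23.95x + 40.00y = 0.3367
Solving, x = 7.147 × 10^-3 mol, y = 4.138 × 10^-3 mol
mass of LiOH = 7.147 × 10^-3 × 23.95 = 0.1712 g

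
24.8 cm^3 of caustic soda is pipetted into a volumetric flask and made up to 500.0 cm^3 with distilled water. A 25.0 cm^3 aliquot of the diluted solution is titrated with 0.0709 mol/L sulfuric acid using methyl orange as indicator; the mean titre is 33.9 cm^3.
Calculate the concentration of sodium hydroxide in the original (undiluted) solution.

2 NaOH + H2SO4 → Na2SO4 + 2 H2O
n(H2SO4) = 0.0339 × 0.0709 = 2.40 × 10^-3 mol
From the 2:1 ratio, n(NaOH) in the aliquot = 2/1 × 2.40 × 10^-3 = 4.81 × 10^-3 mol
[NaOH]_dilute = 4.81 × 10^-3 / 0.0250 = 0.192 mol/L
Dilution factor = 500.0 / 24.8 = 20.16
[NaOH]_stock = 0.192 × 20.16 = 3.88 mol/L

3.88 mol/L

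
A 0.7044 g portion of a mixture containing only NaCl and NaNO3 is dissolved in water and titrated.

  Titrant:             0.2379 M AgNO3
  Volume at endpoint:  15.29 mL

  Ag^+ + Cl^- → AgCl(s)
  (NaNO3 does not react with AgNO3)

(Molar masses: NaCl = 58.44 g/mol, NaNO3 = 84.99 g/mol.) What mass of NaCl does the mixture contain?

n(AgNO3) = 0.01529 × 0.2379 = 3.637 × 10^-3 mol
Let x = n(NaCl), y = n(NaNO3).
Titrant: 1x = 3.637 × 10^-3;  mass: 58.44x + 84.99y = 0.7044
Solving, x = 3.637 × 10^-3 mol, y = 5.787 × 10^-3 mol
mass of NaCl = 3.637 × 10^-3 × 58.44 = 0.2126 g

0.2126 g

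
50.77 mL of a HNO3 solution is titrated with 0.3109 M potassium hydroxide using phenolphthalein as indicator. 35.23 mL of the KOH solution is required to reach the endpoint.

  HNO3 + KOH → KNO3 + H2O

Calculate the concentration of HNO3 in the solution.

n(KOH) = 0.03523 L × 0.3109 mol/L = 0.01095 mol
n(HNO3) = 0.01095 mol (1:1 mole ratio)
[HNO3] = 0.01095 mol / 0.05077 L = 0.2157 mol/L

0.2157 M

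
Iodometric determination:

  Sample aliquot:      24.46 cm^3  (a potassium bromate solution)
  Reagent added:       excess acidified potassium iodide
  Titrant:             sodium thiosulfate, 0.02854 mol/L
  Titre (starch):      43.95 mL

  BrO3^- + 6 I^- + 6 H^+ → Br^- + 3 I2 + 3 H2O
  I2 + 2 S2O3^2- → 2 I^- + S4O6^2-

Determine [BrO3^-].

0.008547 mol/L

n(S2O3^2-) = 0.04395 × 0.02854 = 1.254 × 10^-3 mol
n(I2) = n(S2O3^2-)/2 = 6.272 × 10^-4 mol
From the 1:3 ratio, n(BrO3^-) in the aliquot = 1/3 × 6.272 × 10^-4 = 2.091 × 10^-4 mol
[BrO3^-] = 2.091 × 10^-4 / 0.02446 = 0.008547 mol/L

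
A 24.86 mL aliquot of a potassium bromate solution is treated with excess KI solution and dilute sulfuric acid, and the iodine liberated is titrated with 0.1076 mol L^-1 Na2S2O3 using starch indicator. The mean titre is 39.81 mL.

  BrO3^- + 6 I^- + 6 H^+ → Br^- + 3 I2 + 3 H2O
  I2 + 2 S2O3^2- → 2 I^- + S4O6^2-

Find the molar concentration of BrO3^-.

n(S2O3^2-) = 0.03981 × 0.1076 = 4.284 × 10^-3 mol
n(I2) = n(S2O3^2-)/2 = 2.142 × 10^-3 mol
From the 1:3 ratio, n(BrO3^-) in the aliquot = 1/3 × 2.142 × 10^-3 = 7.139 × 10^-4 mol
[BrO3^-] = 7.139 × 10^-4 / 0.02486 = 0.02872 mol/L

0.02872 mol/L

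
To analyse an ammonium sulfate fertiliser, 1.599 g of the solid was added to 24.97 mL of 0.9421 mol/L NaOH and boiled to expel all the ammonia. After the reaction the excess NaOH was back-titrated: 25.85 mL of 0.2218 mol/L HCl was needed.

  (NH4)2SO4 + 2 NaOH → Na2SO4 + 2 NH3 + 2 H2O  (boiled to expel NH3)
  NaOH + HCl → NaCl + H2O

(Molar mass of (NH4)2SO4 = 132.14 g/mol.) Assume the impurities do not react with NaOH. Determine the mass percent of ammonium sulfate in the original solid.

n(NaOH) added = 0.02497 × 0.9421 = 0.02352 mol
n(HCl) used in back-titration = 0.02585 × 0.2218 = 5.734 × 10^-3 mol
n(NaOH) left over = 5.734 × 10^-3 mol (1:1 ratio)
n(NaOH) consumed by analyte = 0.02352 − 5.734 × 10^-3 = 0.01779 mol
From the 1:2 ratio, n((NH4)2SO4) = 1/2 × 0.01779 = 8.895 × 10^-3 mol
mass of (NH4)2SO4 = 8.895 × 10^-3 × 132.14 = 1.175 g
% (NH4)2SO4 = 1.175 / 1.599 × 100 = 73.51 %

73.51 %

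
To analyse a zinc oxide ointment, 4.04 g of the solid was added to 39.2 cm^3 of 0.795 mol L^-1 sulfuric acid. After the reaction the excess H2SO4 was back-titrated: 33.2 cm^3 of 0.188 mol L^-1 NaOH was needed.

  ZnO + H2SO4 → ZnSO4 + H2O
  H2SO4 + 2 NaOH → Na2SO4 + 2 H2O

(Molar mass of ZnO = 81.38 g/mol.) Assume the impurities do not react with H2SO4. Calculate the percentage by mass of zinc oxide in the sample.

n(H2SO4) added = 0.0392 × 0.795 = 0.0312 mol
n(NaOH) used in back-titration = 0.0332 × 0.188 = 6.24 × 10^-3 mol
From the 1:2 ratio, n(H2SO4) left over = 1/2 × 6.24 × 10^-3 = 3.12 × 10^-3 mol
n(H2SO4) consumed by analyte = 0.0312 − 3.12 × 10^-3 = 0.0280 mol
n(ZnO) = 0.0280 mol (1:1 ratio)
mass of ZnO = 0.0280 × 81.38 = 2.28 g
% ZnO = 2.28 / 4.04 × 100 = 56.5 %

56.5 %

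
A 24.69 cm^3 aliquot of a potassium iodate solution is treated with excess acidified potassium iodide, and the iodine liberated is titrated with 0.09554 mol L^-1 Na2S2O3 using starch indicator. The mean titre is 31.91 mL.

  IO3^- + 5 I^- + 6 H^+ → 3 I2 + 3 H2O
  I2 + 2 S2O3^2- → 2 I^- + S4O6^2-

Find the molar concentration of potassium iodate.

0.02058 mol/L

n(S2O3^2-) = 0.03191 × 0.09554 = 3.049 × 10^-3 mol
n(I2) = n(S2O3^2-)/2 = 1.524 × 10^-3 mol
From the 1:3 ratio, n(IO3^-) in the aliquot = 1/3 × 1.524 × 10^-3 = 5.081 × 10^-4 mol
[IO3^-] = 5.081 × 10^-4 / 0.02469 = 0.02058 mol/L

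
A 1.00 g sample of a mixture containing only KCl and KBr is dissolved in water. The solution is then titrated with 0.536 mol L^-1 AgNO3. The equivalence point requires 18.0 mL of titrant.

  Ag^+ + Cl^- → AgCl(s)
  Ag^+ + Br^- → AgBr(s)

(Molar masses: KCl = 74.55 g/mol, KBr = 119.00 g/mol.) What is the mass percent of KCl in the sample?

n(AgNO3) = 0.0180 × 0.536 = 9.65 × 10^-3 mol
Let x = n(KCl), y = n(KBr).
Titrant: 1x + 1y = 9.65 × 10^-3;  mass: 74.55x + 119.00y = 1.00
Solving, x = 3.33 × 10^-3 mol, y = 6.32 × 10^-3 mol
mass of KCl = 3.33 × 10^-3 × 74.55 = 0.248 g
% KCl = 0.248 / 1.00 × 100 = 24.8 %

24.8 %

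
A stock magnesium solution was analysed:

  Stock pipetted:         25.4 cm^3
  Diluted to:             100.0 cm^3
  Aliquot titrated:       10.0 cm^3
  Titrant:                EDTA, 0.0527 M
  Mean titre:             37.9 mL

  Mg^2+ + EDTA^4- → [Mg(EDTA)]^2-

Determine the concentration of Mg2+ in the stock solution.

0.786 M

n(EDTA) = 0.0379 × 0.0527 = 2.00 × 10^-3 mol
n(Mg2+) in the aliquot = 2.00 × 10^-3 mol (1:1 ratio)
[Mg2+]_dilute = 2.00 × 10^-3 / 0.0100 = 0.200 mol/L
Dilution factor = 100.0 / 25.4 = 3.937
[Mg2+]_stock = 0.200 × 3.937 = 0.786 mol/L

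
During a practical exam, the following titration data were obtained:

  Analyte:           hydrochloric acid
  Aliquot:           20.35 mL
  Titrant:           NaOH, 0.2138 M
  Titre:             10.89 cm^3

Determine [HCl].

0.1144 M

HCl + NaOH → NaCl + H2O
n(NaOH) = 0.01089 L × 0.2138 mol/L = 2.328 × 10^-3 mol
n(HCl) = 2.328 × 10^-3 mol (1:1 mole ratio)
[HCl] = 2.328 × 10^-3 mol / 0.02035 L = 0.1144 mol/L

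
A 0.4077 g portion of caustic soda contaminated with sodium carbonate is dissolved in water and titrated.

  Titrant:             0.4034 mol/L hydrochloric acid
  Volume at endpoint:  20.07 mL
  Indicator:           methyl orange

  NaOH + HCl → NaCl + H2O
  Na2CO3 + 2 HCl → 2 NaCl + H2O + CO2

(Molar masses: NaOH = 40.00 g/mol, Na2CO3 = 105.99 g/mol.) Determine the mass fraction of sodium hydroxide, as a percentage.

n(HCl) = 0.02007 × 0.4034 = 8.096 × 10^-3 mol
Let x = n(NaOH), y = n(Na2CO3).
Titrant: 1x + 2y = 8.096 × 10^-3;  mass: 40.00x + 105.99y = 0.4077
Solving, x = 1.644 × 10^-3 mol, y = 3.226 × 10^-3 mol
mass of NaOH = 1.644 × 10^-3 × 40.00 = 0.06575 g
% NaOH = 0.06575 / 0.4077 × 100 = 16.13 %

16.13 %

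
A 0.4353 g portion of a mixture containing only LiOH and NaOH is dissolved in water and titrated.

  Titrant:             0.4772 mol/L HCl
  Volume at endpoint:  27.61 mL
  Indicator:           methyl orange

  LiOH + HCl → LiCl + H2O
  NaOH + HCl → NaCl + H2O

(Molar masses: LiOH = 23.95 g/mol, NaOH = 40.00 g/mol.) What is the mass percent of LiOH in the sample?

n(HCl) = 0.02761 × 0.4772 = 0.01318 mol
Let x = n(LiOH), y = n(NaOH).
Titrant: 1x + 1y = 0.01318;  mass: 23.95x + 40.00y = 0.4353
Solving, x = 5.715 × 10^-3 mol, y = 7.461 × 10^-3 mol
mass of LiOH = 5.715 × 10^-3 × 23.95 = 0.1369 g
% LiOH = 0.1369 / 0.4353 × 100 = 31.44 %

31.44 %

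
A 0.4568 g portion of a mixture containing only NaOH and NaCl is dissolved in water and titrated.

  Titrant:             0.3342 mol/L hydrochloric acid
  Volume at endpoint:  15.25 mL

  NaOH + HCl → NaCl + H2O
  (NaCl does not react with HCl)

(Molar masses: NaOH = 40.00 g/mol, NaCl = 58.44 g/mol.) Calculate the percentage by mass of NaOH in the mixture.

44.63 %

n(HCl) = 0.01525 × 0.3342 = 5.097 × 10^-3 mol
Let x = n(NaOH), y = n(NaCl).
Titrant: 1x = 5.097 × 10^-3;  mass: 40.00x + 58.44y = 0.4568
Solving, x = 5.097 × 10^-3 mol, y = 4.328 × 10^-3 mol
mass of NaOH = 5.097 × 10^-3 × 40.00 = 0.2039 g
% NaOH = 0.2039 / 0.4568 × 100 = 44.63 %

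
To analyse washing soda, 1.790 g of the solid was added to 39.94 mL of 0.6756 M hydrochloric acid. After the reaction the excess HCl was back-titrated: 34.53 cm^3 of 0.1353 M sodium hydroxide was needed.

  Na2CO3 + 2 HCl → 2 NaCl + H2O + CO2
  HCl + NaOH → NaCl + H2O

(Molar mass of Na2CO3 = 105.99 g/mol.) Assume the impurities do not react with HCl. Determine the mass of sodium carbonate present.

1.182 g

n(HCl) added = 0.03994 × 0.6756 = 0.02698 mol
n(NaOH) used in back-titration = 0.03453 × 0.1353 = 4.672 × 10^-3 mol
n(HCl) left over = 4.672 × 10^-3 mol (1:1 ratio)
n(HCl) consumed by analyte = 0.02698 − 4.672 × 10^-3 = 0.02231 mol
From the 1:2 ratio, n(Na2CO3) = 1/2 × 0.02231 = 0.01116 mol
mass of Na2CO3 = 0.01116 × 105.99 = 1.182 g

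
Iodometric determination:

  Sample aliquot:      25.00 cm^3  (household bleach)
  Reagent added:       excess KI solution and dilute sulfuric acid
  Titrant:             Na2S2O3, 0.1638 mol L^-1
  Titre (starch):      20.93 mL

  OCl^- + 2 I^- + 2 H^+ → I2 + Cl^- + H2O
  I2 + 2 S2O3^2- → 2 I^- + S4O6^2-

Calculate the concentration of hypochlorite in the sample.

n(S2O3^2-) = 0.02093 × 0.1638 = 3.428 × 10^-3 mol
n(I2) = n(S2O3^2-)/2 = 1.714 × 10^-3 mol
n(OCl^-) in the aliquot = 1.714 × 10^-3 mol (1:1 ratio)
[OCl^-] = 1.714 × 10^-3 / 0.02500 = 0.06857 mol/L

0.06857 mol/L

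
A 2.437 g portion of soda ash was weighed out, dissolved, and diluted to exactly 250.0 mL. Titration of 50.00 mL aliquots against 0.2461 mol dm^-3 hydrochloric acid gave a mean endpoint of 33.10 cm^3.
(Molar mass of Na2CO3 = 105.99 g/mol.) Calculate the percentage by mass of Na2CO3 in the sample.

Na2CO3 + 2 HCl → 2 NaCl + H2O + CO2
n(HCl) per titration = 0.03310 × 0.2461 = 8.146 × 10^-3 mol
From the 1:2 ratio, n(Na2CO3) in each aliquot = 1/2 × 8.146 × 10^-3 = 4.073 × 10^-3 mol
n(Na2CO3) in the whole flask = 4.073 × 10^-3 × 250.0/50.00 = 0.02036 mol
mass of Na2CO3 = 0.02036 × 105.99 = 2.158 g
% Na2CO3 = 2.158 / 2.437 × 100 = 88.57 %

88.57 %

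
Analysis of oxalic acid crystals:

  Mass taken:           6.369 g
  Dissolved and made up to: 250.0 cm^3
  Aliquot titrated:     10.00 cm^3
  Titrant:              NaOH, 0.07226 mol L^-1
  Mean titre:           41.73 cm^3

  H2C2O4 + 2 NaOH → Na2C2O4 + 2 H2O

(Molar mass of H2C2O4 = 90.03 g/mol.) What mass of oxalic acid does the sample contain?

3.393 g

n(NaOH) per titration = 0.04173 × 0.07226 = 3.015 × 10^-3 mol
From the 1:2 ratio, n(H2C2O4) in each aliquot = 1/2 × 3.015 × 10^-3 = 1.508 × 10^-3 mol
n(H2C2O4) in the whole flask = 1.508 × 10^-3 × 250.0/10.00 = 0.03769 mol
mass of H2C2O4 = 0.03769 × 90.03 = 3.393 g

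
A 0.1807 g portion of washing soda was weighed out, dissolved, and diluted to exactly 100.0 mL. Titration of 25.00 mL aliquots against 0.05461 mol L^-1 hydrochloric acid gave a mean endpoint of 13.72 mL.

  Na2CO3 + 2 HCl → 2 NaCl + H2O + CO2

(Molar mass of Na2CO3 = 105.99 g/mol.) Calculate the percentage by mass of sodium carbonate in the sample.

87.89 %

n(HCl) per titration = 0.01372 × 0.05461 = 7.492 × 10^-4 mol
From the 1:2 ratio, n(Na2CO3) in each aliquot = 1/2 × 7.492 × 10^-4 = 3.746 × 10^-4 mol
n(Na2CO3) in the whole flask = 3.746 × 10^-4 × 100.0/25.00 = 1.498 × 10^-3 mol
mass of Na2CO3 = 1.498 × 10^-3 × 105.99 = 0.1588 g
% Na2CO3 = 0.1588 / 0.1807 × 100 = 87.89 %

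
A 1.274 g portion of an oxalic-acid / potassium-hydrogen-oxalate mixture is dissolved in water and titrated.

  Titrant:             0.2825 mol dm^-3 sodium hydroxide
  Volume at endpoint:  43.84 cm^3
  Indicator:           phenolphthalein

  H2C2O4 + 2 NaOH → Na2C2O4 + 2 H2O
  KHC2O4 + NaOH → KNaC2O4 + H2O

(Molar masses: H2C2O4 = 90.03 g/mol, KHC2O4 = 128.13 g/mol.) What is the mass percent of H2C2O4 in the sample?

13.30 %

n(NaOH) = 0.04384 × 0.2825 = 0.01238 mol
Let x = n(H2C2O4), y = n(KHC2O4).
Titrant: 2x + 1y = 0.01238;  mass: 90.03x + 128.13y = 1.274
Solving, x = 1.882 × 10^-3 mol, y = 8.621 × 10^-3 mol
mass of H2C2O4 = 1.882 × 10^-3 × 90.03 = 0.1694 g
% H2C2O4 = 0.1694 / 1.274 × 100 = 13.30 %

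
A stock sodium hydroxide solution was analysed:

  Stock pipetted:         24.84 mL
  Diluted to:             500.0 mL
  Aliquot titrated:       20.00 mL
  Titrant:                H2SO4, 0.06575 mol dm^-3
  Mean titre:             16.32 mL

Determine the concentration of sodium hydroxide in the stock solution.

2 NaOH + H2SO4 → Na2SO4 + 2 H2O
n(H2SO4) = 0.01632 × 0.06575 = 1.073 × 10^-3 mol
From the 2:1 ratio, n(NaOH) in the aliquot = 2/1 × 1.073 × 10^-3 = 2.146 × 10^-3 mol
[NaOH]_dilute = 2.146 × 10^-3 / 0.02000 = 0.1073 mol/L
Dilution factor = 500.0 / 24.84 = 20.13
[NaOH]_stock = 0.1073 × 20.13 = 2.160 mol/L

2.160 mol/L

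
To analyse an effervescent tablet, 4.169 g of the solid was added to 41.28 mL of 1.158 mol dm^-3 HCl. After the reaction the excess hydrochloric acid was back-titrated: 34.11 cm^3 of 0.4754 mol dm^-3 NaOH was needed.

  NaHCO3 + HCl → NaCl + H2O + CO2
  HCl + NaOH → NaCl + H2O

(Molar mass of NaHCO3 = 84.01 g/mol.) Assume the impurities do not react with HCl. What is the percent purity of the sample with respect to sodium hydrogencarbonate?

63.65 %

n(HCl) added = 0.04128 × 1.158 = 0.04780 mol
n(NaOH) used in back-titration = 0.03411 × 0.4754 = 0.01622 mol
n(HCl) left over = 0.01622 mol (1:1 ratio)
n(HCl) consumed by analyte = 0.04780 − 0.01622 = 0.03159 mol
n(NaHCO3) = 0.03159 mol (1:1 ratio)
mass of NaHCO3 = 0.03159 × 84.01 = 2.654 g
% NaHCO3 = 2.654 / 4.169 × 100 = 63.65 %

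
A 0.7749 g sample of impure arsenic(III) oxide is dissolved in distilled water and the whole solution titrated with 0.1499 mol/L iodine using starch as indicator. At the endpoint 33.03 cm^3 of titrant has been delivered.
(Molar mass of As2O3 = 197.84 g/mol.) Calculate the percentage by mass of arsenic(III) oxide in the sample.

63.20 %

As2O3 + 2 I2 + 2 H2O → As2O5 + 4 HI
n(I2) = 0.03303 L × 0.1499 mol/L = 4.951 × 10^-3 mol
From the 1:2 ratio, n(As2O3) = 1/2 × 4.951 × 10^-3 = 2.476 × 10^-3 mol
mass of As2O3 = 2.476 × 10^-3 × 197.84 g/mol = 0.4898 g
% As2O3 = 0.4898 / 0.7749 × 100 = 63.20 %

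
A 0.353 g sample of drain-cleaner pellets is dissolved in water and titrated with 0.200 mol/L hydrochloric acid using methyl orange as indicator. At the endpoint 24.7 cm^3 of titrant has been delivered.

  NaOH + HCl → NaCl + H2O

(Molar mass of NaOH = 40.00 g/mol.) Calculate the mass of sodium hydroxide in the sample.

0.198 g

n(HCl) = 0.0247 L × 0.200 mol/L = 4.94 × 10^-3 mol
n(NaOH) = 4.94 × 10^-3 mol (1:1 ratio)
mass of NaOH = 4.94 × 10^-3 × 40.00 g/mol = 0.198 g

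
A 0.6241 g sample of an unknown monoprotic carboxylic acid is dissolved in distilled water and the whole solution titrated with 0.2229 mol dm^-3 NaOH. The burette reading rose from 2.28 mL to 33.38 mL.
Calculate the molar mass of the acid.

90.03 g/mol

n(NaOH) = 0.03110 L × 0.2229 mol/L = 6.932 × 10^-3 mol
n(HA) = 6.932 × 10^-3 mol (1:1 ratio)
M = m / n = 0.6241 g / 6.932 × 10^-3 mol = 90.03 g/mol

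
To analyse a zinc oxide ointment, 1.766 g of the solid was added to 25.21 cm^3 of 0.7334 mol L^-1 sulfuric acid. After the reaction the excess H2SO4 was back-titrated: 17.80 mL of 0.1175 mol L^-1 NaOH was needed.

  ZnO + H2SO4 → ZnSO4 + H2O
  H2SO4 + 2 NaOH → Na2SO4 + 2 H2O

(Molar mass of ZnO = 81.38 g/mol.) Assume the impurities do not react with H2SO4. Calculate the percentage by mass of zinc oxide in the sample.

n(H2SO4) added = 0.02521 × 0.7334 = 0.01849 mol
n(NaOH) used in back-titration = 0.01780 × 0.1175 = 2.091 × 10^-3 mol
From the 1:2 ratio, n(H2SO4) left over = 1/2 × 2.091 × 10^-3 = 1.046 × 10^-3 mol
n(H2SO4) consumed by analyte = 0.01849 − 1.046 × 10^-3 = 0.01744 mol
n(ZnO) = 0.01744 mol (1:1 ratio)
mass of ZnO = 0.01744 × 81.38 = 1.420 g
% ZnO = 1.420 / 1.766 × 100 = 80.38 %

80.38 %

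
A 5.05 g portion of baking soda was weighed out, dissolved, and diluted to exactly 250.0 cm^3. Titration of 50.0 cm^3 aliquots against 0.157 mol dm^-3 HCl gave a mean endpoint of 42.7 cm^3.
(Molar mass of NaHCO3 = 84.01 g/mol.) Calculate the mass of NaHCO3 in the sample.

NaHCO3 + HCl → NaCl + H2O + CO2
n(HCl) per titration = 0.0427 × 0.157 = 6.70 × 10^-3 mol
n(NaHCO3) in each aliquot = 6.70 × 10^-3 mol (1:1 ratio)
n(NaHCO3) in the whole flask = 6.70 × 10^-3 × 250.0/50.0 = 0.0335 mol
mass of NaHCO3 = 0.0335 × 84.01 = 2.82 g

2.82 g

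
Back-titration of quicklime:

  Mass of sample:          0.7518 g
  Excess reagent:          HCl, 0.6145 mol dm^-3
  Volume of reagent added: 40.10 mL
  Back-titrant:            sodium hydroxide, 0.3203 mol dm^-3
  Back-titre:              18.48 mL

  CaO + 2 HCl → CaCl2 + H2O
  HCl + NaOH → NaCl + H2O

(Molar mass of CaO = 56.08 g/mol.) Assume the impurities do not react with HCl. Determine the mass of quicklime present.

0.5250 g

n(HCl) added = 0.04010 × 0.6145 = 0.02464 mol
n(NaOH) used in back-titration = 0.01848 × 0.3203 = 5.919 × 10^-3 mol
n(HCl) left over = 5.919 × 10^-3 mol (1:1 ratio)
n(HCl) consumed by analyte = 0.02464 − 5.919 × 10^-3 = 0.01872 mol
From the 1:2 ratio, n(CaO) = 1/2 × 0.01872 = 9.361 × 10^-3 mol
mass of CaO = 9.361 × 10^-3 × 56.08 = 0.5250 g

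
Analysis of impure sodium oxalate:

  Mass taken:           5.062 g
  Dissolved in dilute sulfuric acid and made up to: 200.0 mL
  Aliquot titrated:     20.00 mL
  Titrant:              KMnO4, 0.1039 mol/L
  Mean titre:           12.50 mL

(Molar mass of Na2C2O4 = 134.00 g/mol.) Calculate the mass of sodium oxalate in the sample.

2 MnO4^- + 5 C2O4^2- + 16 H^+ → 2 Mn^2+ + 10 CO2 + 8 H2O
n(KMnO4) per titration = 0.01250 × 0.1039 = 1.299 × 10^-3 mol
From the 5:2 ratio, n(Na2C2O4) in each aliquot = 5/2 × 1.299 × 10^-3 = 3.247 × 10^-3 mol
n(Na2C2O4) in the whole flask = 3.247 × 10^-3 × 200.0/20.00 = 0.03247 mol
mass of Na2C2O4 = 0.03247 × 134.00 = 4.351 g

4.351 g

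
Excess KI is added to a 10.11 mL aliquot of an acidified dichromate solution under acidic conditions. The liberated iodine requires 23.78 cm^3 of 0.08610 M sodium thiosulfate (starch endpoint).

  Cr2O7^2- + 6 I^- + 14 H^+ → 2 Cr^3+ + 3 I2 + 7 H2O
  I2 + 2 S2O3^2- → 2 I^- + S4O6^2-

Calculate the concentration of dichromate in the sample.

n(S2O3^2-) = 0.02378 × 0.08610 = 2.047 × 10^-3 mol
n(I2) = n(S2O3^2-)/2 = 1.024 × 10^-3 mol
From the 1:3 ratio, n(Cr2O7^2-) in the aliquot = 1/3 × 1.024 × 10^-3 = 3.412 × 10^-4 mol
[Cr2O7^2-] = 3.412 × 10^-4 / 0.01011 = 0.03375 mol/L

0.03375 M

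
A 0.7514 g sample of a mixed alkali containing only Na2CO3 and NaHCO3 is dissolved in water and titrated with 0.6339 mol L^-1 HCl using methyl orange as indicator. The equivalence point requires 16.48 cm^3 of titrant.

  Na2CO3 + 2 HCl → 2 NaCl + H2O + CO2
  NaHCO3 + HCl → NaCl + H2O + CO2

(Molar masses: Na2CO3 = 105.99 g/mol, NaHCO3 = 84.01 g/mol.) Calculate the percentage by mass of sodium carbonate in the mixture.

28.70 %

n(HCl) = 0.01648 × 0.6339 = 0.01045 mol
Let x = n(Na2CO3), y = n(NaHCO3).
Titrant: 2x + 1y = 0.01045;  mass: 105.99x + 84.01y = 0.7514
Solving, x = 2.035 × 10^-3 mol, y = 6.377 × 10^-3 mol
mass of Na2CO3 = 2.035 × 10^-3 × 105.99 = 0.2157 g
% Na2CO3 = 0.2157 / 0.7514 × 100 = 28.70 %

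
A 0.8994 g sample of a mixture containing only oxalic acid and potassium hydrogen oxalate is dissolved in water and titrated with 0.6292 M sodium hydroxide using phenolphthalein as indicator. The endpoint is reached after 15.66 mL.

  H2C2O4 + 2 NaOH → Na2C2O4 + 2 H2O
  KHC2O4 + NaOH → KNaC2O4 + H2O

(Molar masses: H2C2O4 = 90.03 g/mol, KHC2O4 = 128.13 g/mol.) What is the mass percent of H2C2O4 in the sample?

n(NaOH) = 0.01566 × 0.6292 = 9.853 × 10^-3 mol
Let x = n(H2C2O4), y = n(KHC2O4).
Titrant: 2x + 1y = 9.853 × 10^-3;  mass: 90.03x + 128.13y = 0.8994
Solving, x = 2.184 × 10^-3 mol, y = 5.485 × 10^-3 mol
mass of H2C2O4 = 2.184 × 10^-3 × 90.03 = 0.1967 g
% H2C2O4 = 0.1967 / 0.8994 × 100 = 21.87 %

21.87 %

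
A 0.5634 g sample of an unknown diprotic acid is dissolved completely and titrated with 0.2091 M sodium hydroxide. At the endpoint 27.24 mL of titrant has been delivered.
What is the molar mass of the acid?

197.8 g/mol

n(NaOH) = 0.02724 L × 0.2091 mol/L = 5.696 × 10^-3 mol
From the 1:2 ratio, n(H2A) = 1/2 × 5.696 × 10^-3 = 2.848 × 10^-3 mol
M = m / n = 0.5634 g / 2.848 × 10^-3 mol = 197.8 g/mol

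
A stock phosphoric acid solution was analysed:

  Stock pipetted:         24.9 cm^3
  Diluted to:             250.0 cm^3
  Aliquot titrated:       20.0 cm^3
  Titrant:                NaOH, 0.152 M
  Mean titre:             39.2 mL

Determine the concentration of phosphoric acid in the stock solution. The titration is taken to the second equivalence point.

1.50 M

H3PO4 + 2 NaOH → Na2HPO4 + 2 H2O
n(NaOH) = 0.0392 × 0.152 = 5.96 × 10^-3 mol
From the 1:2 ratio, n(H3PO4) in the aliquot = 1/2 × 5.96 × 10^-3 = 2.98 × 10^-3 mol
[H3PO4]_dilute = 2.98 × 10^-3 / 0.0200 = 0.149 mol/L
Dilution factor = 250.0 / 24.9 = 10.04
[H3PO4]_stock = 0.149 × 10.04 = 1.50 mol/L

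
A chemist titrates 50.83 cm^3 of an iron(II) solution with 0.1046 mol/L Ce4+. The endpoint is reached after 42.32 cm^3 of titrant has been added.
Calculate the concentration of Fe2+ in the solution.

0.08709 mol/L

Ce^4+ + Fe^2+ → Ce^3+ + Fe^3+
n(Ce4+) = 0.04232 L × 0.1046 mol/L = 4.427 × 10^-3 mol
n(Fe2+) = 4.427 × 10^-3 mol (1:1 mole ratio)
[Fe2+] = 4.427 × 10^-3 mol / 0.05083 L = 0.08709 mol/L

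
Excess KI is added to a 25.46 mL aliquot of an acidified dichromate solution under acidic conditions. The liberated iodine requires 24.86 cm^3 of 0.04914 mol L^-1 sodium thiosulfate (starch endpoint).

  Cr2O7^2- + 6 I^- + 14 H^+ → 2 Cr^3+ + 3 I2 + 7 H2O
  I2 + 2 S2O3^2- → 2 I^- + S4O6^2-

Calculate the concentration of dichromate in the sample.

0.007997 mol/L

n(S2O3^2-) = 0.02486 × 0.04914 = 1.222 × 10^-3 mol
n(I2) = n(S2O3^2-)/2 = 6.108 × 10^-4 mol
From the 1:3 ratio, n(Cr2O7^2-) in the aliquot = 1/3 × 6.108 × 10^-4 = 2.036 × 10^-4 mol
[Cr2O7^2-] = 2.036 × 10^-4 / 0.02546 = 0.007997 mol/L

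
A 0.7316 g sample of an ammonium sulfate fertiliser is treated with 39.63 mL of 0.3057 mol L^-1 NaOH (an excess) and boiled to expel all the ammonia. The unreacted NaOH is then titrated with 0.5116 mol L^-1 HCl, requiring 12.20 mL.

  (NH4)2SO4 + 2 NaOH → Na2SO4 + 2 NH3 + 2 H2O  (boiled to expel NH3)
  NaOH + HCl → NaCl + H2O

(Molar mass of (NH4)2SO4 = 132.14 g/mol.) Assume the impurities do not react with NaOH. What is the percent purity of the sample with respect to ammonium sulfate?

53.04 %

n(NaOH) added = 0.03963 × 0.3057 = 0.01211 mol
n(HCl) used in back-titration = 0.01220 × 0.5116 = 6.242 × 10^-3 mol
n(NaOH) left over = 6.242 × 10^-3 mol (1:1 ratio)
n(NaOH) consumed by analyte = 0.01211 − 6.242 × 10^-3 = 5.873 × 10^-3 mol
From the 1:2 ratio, n((NH4)2SO4) = 1/2 × 5.873 × 10^-3 = 2.937 × 10^-3 mol
mass of (NH4)2SO4 = 2.937 × 10^-3 × 132.14 = 0.3881 g
% (NH4)2SO4 = 0.3881 / 0.7316 × 100 = 53.04 %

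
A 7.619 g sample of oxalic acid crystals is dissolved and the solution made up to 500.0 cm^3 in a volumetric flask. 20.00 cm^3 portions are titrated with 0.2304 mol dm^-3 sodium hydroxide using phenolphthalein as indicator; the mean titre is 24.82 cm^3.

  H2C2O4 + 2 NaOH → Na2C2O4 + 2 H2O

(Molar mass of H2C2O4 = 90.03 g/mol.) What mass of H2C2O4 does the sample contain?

n(NaOH) per titration = 0.02482 × 0.2304 = 5.719 × 10^-3 mol
From the 1:2 ratio, n(H2C2O4) in each aliquot = 1/2 × 5.719 × 10^-3 = 2.859 × 10^-3 mol
n(H2C2O4) in the whole flask = 2.859 × 10^-3 × 500.0/20.00 = 0.07148 mol
mass of H2C2O4 = 0.07148 × 90.03 = 6.435 g

6.435 g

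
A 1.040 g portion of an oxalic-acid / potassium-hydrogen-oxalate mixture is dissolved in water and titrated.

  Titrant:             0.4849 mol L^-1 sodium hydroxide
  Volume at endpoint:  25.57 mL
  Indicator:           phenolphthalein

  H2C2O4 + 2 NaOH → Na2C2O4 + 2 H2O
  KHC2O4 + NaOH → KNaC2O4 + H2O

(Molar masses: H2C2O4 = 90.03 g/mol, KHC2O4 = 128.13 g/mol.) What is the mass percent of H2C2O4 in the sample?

28.57 %

n(NaOH) = 0.02557 × 0.4849 = 0.01240 mol
Let x = n(H2C2O4), y = n(KHC2O4).
Titrant: 2x + 1y = 0.01240;  mass: 90.03x + 128.13y = 1.040
Solving, x = 3.301 × 10^-3 mol, y = 5.798 × 10^-3 mol
mass of H2C2O4 = 3.301 × 10^-3 × 90.03 = 0.2972 g
% H2C2O4 = 0.2972 / 1.040 × 100 = 28.57 %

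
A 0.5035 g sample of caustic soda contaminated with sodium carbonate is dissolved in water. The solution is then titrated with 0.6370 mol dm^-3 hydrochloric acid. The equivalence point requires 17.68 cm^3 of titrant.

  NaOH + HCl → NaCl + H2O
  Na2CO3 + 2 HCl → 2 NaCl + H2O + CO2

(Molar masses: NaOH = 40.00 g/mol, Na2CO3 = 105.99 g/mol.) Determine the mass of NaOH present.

n(HCl) = 0.01768 × 0.6370 = 0.01126 mol
Let x = n(NaOH), y = n(Na2CO3).
Titrant: 1x + 2y = 0.01126;  mass: 40.00x + 105.99y = 0.5035
Solving, x = 7.183 × 10^-3 mol, y = 2.040 × 10^-3 mol
mass of NaOH = 7.183 × 10^-3 × 40.00 = 0.2873 g

0.2873 g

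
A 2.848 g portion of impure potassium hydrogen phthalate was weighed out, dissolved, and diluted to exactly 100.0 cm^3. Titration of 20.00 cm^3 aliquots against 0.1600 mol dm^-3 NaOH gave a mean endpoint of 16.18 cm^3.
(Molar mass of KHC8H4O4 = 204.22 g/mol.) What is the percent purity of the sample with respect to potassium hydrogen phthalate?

KHC8H4O4 + NaOH → KNaC8H4O4 + H2O
n(NaOH) per titration = 0.01618 × 0.1600 = 2.589 × 10^-3 mol
n(KHC8H4O4) in each aliquot = 2.589 × 10^-3 mol (1:1 ratio)
n(KHC8H4O4) in the whole flask = 2.589 × 10^-3 × 100.0/20.00 = 0.01294 mol
mass of KHC8H4O4 = 0.01294 × 204.22 = 2.643 g
% KHC8H4O4 = 2.643 / 2.848 × 100 = 92.82 %

92.82 %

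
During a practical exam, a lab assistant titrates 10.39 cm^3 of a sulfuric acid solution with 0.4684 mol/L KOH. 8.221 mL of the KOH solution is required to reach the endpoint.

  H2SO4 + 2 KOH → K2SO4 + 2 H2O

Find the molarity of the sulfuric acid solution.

0.1853 mol/L

n(KOH) = 0.008221 L × 0.4684 mol/L = 3.851 × 10^-3 mol
From the 1:2 mole ratio, n(H2SO4) = 1/2 × 3.851 × 10^-3 = 1.925 × 10^-3 mol
[H2SO4] = 1.925 × 10^-3 mol / 0.01039 L = 0.1853 mol/L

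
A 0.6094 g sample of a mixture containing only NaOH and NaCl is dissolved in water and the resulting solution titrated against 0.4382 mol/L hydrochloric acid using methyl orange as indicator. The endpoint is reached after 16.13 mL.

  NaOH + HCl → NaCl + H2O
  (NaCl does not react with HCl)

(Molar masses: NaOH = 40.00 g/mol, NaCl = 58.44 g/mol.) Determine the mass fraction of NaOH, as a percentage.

n(HCl) = 0.01613 × 0.4382 = 7.068 × 10^-3 mol
Let x = n(NaOH), y = n(NaCl).
Titrant: 1x = 7.068 × 10^-3;  mass: 40.00x + 58.44y = 0.6094
Solving, x = 7.068 × 10^-3 mol, y = 5.590 × 10^-3 mol
mass of NaOH = 7.068 × 10^-3 × 40.00 = 0.2827 g
% NaOH = 0.2827 / 0.6094 × 100 = 46.39 %

46.39 %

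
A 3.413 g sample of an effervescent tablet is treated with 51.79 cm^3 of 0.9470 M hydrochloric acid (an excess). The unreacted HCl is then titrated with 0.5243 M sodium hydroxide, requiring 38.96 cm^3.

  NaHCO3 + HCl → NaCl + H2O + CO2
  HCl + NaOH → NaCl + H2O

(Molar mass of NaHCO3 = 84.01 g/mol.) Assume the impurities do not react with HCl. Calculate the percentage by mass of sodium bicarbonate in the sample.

n(HCl) added = 0.05179 × 0.9470 = 0.04905 mol
n(NaOH) used in back-titration = 0.03896 × 0.5243 = 0.02043 mol
n(HCl) left over = 0.02043 mol (1:1 ratio)
n(HCl) consumed by analyte = 0.04905 − 0.02043 = 0.02862 mol
n(NaHCO3) = 0.02862 mol (1:1 ratio)
mass of NaHCO3 = 0.02862 × 84.01 = 2.404 g
% NaHCO3 = 2.404 / 3.413 × 100 = 70.44 %

70.44 %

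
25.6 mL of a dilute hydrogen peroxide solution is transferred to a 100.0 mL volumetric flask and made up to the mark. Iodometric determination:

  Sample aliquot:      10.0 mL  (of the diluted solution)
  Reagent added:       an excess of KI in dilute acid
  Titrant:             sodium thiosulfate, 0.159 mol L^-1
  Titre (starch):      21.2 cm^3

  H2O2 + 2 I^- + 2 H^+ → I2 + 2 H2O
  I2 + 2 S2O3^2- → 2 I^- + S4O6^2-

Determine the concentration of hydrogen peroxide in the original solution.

n(S2O3^2-) = 0.0212 × 0.159 = 3.37 × 10^-3 mol
n(I2) = n(S2O3^2-)/2 = 1.69 × 10^-3 mol
n(H2O2) in the aliquot = 1.69 × 10^-3 mol (1:1 ratio)
[H2O2]_dilute = 1.69 × 10^-3 / 0.0100 = 0.169 mol/L
[H2O2]_original = 0.169 × 100.0/25.6 = 0.658 mol/L

0.658 mol/L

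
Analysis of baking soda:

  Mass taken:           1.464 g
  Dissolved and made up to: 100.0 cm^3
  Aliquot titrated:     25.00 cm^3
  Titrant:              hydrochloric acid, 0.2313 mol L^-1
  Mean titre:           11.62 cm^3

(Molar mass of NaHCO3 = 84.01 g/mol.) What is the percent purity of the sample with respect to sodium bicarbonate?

NaHCO3 + HCl → NaCl + H2O + CO2
n(HCl) per titration = 0.01162 × 0.2313 = 2.688 × 10^-3 mol
n(NaHCO3) in each aliquot = 2.688 × 10^-3 mol (1:1 ratio)
n(NaHCO3) in the whole flask = 2.688 × 10^-3 × 100.0/25.00 = 0.01075 mol
mass of NaHCO3 = 0.01075 × 84.01 = 0.9032 g
% NaHCO3 = 0.9032 / 1.464 × 100 = 61.69 %

61.69 %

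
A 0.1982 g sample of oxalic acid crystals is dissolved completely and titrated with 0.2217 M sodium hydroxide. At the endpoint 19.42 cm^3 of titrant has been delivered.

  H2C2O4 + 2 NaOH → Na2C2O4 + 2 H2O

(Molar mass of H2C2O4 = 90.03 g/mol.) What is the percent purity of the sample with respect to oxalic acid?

97.78 %

n(NaOH) = 0.01942 L × 0.2217 mol/L = 4.305 × 10^-3 mol
From the 1:2 ratio, n(H2C2O4) = 1/2 × 4.305 × 10^-3 = 2.153 × 10^-3 mol
mass of H2C2O4 = 2.153 × 10^-3 × 90.03 g/mol = 0.1938 g
% H2C2O4 = 0.1938 / 0.1982 × 100 = 97.78 %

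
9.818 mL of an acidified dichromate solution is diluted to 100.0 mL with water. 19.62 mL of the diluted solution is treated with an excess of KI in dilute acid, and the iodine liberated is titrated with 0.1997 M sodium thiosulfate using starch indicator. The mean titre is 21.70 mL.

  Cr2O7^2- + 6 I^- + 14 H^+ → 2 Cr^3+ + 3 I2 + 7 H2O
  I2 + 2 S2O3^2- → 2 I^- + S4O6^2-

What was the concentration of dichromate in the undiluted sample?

n(S2O3^2-) = 0.02170 × 0.1997 = 4.333 × 10^-3 mol
n(I2) = n(S2O3^2-)/2 = 2.167 × 10^-3 mol
From the 1:3 ratio, n(Cr2O7^2-) in the aliquot = 1/3 × 2.167 × 10^-3 = 7.222 × 10^-4 mol
[Cr2O7^2-]_dilute = 7.222 × 10^-4 / 0.01962 = 0.03681 mol/L
[Cr2O7^2-]_original = 0.03681 × 100.0/9.818 = 0.3749 mol/L

0.3749 M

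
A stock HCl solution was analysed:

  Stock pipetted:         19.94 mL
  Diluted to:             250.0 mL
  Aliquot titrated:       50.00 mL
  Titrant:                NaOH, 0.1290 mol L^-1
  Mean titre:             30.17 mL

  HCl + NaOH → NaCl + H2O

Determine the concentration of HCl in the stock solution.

0.9759 mol/L

n(NaOH) = 0.03017 × 0.1290 = 3.892 × 10^-3 mol
n(HCl) in the aliquot = 3.892 × 10^-3 mol (1:1 ratio)
[HCl]_dilute = 3.892 × 10^-3 / 0.05000 = 0.07784 mol/L
Dilution factor = 250.0 / 19.94 = 12.54
[HCl]_stock = 0.07784 × 12.54 = 0.9759 mol/L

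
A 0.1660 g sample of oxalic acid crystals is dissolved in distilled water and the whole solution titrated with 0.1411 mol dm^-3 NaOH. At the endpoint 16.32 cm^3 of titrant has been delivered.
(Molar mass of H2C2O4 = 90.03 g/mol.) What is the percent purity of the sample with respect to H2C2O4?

H2C2O4 + 2 NaOH → Na2C2O4 + 2 H2O
n(NaOH) = 0.01632 L × 0.1411 mol/L = 2.303 × 10^-3 mol
From the 1:2 ratio, n(H2C2O4) = 1/2 × 2.303 × 10^-3 = 1.151 × 10^-3 mol
mass of H2C2O4 = 1.151 × 10^-3 × 90.03 g/mol = 0.1037 g
% H2C2O4 = 0.1037 / 0.1660 × 100 = 62.44 %

62.44 %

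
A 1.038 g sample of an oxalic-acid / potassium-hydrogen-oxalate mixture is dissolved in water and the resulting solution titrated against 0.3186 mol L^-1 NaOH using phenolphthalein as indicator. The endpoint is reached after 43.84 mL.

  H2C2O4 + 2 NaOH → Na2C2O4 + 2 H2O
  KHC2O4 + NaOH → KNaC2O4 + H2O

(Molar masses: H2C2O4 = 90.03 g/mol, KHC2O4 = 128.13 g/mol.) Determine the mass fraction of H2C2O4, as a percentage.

39.22 %

n(NaOH) = 0.04384 × 0.3186 = 0.01397 mol
Let x = n(H2C2O4), y = n(KHC2O4).
Titrant: 2x + 1y = 0.01397;  mass: 90.03x + 128.13y = 1.038
Solving, x = 4.522 × 10^-3 mol, y = 4.924 × 10^-3 mol
mass of H2C2O4 = 4.522 × 10^-3 × 90.03 = 0.4071 g
% H2C2O4 = 0.4071 / 1.038 × 100 = 39.22 %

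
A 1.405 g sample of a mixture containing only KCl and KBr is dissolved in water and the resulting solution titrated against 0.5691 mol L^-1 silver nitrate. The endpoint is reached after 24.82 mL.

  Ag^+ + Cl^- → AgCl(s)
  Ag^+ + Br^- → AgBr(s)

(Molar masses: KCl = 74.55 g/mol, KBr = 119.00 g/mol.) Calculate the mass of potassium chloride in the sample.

0.4627 g

n(AgNO3) = 0.02482 × 0.5691 = 0.01413 mol
Let x = n(KCl), y = n(KBr).
Titrant: 1x + 1y = 0.01413;  mass: 74.55x + 119.00y = 1.405
Solving, x = 6.207 × 10^-3 mol, y = 7.918 × 10^-3 mol
mass of KCl = 6.207 × 10^-3 × 74.55 = 0.4627 g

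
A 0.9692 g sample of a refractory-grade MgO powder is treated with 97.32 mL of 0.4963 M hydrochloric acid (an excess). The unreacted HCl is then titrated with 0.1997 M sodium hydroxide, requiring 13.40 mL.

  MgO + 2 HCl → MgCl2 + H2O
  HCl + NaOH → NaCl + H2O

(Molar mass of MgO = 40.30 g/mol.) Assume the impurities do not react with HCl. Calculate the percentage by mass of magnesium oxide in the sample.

94.85 %

n(HCl) added = 0.09732 × 0.4963 = 0.04830 mol
n(NaOH) used in back-titration = 0.01340 × 0.1997 = 2.676 × 10^-3 mol
n(HCl) left over = 2.676 × 10^-3 mol (1:1 ratio)
n(HCl) consumed by analyte = 0.04830 − 2.676 × 10^-3 = 0.04562 mol
From the 1:2 ratio, n(MgO) = 1/2 × 0.04562 = 0.02281 mol
mass of MgO = 0.02281 × 40.30 = 0.9193 g
% MgO = 0.9193 / 0.9692 × 100 = 94.85 %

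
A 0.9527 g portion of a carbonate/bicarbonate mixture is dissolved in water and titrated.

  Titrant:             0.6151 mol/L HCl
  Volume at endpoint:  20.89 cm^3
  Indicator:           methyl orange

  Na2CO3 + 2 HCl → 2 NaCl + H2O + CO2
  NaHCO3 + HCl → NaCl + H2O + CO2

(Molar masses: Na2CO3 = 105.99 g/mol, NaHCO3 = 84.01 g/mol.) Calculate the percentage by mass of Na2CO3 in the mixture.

n(HCl) = 0.02089 × 0.6151 = 0.01285 mol
Let x = n(Na2CO3), y = n(NaHCO3).
Titrant: 2x + 1y = 0.01285;  mass: 105.99x + 84.01y = 0.9527
Solving, x = 2.044 × 10^-3 mol, y = 8.762 × 10^-3 mol
mass of Na2CO3 = 2.044 × 10^-3 × 105.99 = 0.2166 g
% Na2CO3 = 0.2166 / 0.9527 × 100 = 22.74 %

22.74 %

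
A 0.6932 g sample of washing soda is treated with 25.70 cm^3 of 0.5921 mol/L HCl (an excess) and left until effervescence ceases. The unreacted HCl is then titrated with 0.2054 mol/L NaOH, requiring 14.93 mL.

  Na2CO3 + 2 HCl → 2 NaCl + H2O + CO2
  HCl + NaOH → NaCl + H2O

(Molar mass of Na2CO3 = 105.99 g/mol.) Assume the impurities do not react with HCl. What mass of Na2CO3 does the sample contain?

n(HCl) added = 0.02570 × 0.5921 = 0.01522 mol
n(NaOH) used in back-titration = 0.01493 × 0.2054 = 3.067 × 10^-3 mol
n(HCl) left over = 3.067 × 10^-3 mol (1:1 ratio)
n(HCl) consumed by analyte = 0.01522 − 3.067 × 10^-3 = 0.01215 mol
From the 1:2 ratio, n(Na2CO3) = 1/2 × 0.01215 = 6.075 × 10^-3 mol
mass of Na2CO3 = 6.075 × 10^-3 × 105.99 = 0.6439 g

0.6439 g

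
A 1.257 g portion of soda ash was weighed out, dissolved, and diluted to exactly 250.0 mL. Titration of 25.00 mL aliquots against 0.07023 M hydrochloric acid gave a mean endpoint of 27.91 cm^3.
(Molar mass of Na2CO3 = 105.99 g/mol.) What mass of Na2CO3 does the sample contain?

1.039 g

Na2CO3 + 2 HCl → 2 NaCl + H2O + CO2
n(HCl) per titration = 0.02791 × 0.07023 = 1.960 × 10^-3 mol
From the 1:2 ratio, n(Na2CO3) in each aliquot = 1/2 × 1.960 × 10^-3 = 9.801 × 10^-4 mol
n(Na2CO3) in the whole flask = 9.801 × 10^-4 × 250.0/25.00 = 9.801 × 10^-3 mol
mass of Na2CO3 = 9.801 × 10^-3 × 105.99 = 1.039 g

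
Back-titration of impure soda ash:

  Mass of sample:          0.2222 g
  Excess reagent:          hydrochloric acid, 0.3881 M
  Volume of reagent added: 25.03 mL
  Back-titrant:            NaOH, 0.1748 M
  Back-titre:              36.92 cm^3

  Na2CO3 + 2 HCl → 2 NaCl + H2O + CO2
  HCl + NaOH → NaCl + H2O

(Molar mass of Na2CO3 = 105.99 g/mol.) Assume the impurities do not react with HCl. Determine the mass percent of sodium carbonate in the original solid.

77.76 %

n(HCl) added = 0.02503 × 0.3881 = 9.714 × 10^-3 mol
n(NaOH) used in back-titration = 0.03692 × 0.1748 = 6.454 × 10^-3 mol
n(HCl) left over = 6.454 × 10^-3 mol (1:1 ratio)
n(HCl) consumed by analyte = 9.714 × 10^-3 − 6.454 × 10^-3 = 3.261 × 10^-3 mol
From the 1:2 ratio, n(Na2CO3) = 1/2 × 3.261 × 10^-3 = 1.630 × 10^-3 mol
mass of Na2CO3 = 1.630 × 10^-3 × 105.99 = 0.1728 g
% Na2CO3 = 0.1728 / 0.2222 × 100 = 77.76 %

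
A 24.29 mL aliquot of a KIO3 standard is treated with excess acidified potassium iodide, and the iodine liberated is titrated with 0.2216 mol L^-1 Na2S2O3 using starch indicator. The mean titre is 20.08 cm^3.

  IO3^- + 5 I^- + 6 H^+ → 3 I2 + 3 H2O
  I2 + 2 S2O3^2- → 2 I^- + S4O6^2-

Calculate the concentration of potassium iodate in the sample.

n(S2O3^2-) = 0.02008 × 0.2216 = 4.450 × 10^-3 mol
n(I2) = n(S2O3^2-)/2 = 2.225 × 10^-3 mol
From the 1:3 ratio, n(IO3^-) in the aliquot = 1/3 × 2.225 × 10^-3 = 7.416 × 10^-4 mol
[IO3^-] = 7.416 × 10^-4 / 0.02429 = 0.03053 mol/L

0.03053 mol/L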